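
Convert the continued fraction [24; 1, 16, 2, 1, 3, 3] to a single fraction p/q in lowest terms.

Using pₖ = aₖpₖ₋₁ + pₖ₋₂ and qₖ = aₖqₖ₋₁ + qₖ₋₂:
  k=0: a=24, p=24, q=1
  k=1: a=1, p=25, q=1
  k=2: a=16, p=424, q=17
  k=3: a=2, p=873, q=35
  k=4: a=1, p=1297, q=52
  k=5: a=3, p=4764, q=191
  k=6: a=3, p=15589, q=625

15589/625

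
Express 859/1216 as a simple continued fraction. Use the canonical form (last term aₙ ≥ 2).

[0; 1, 2, 2, 2, 6, 11]

859 = 0·1216 + 859
1216 = 1·859 + 357
859 = 2·357 + 145
357 = 2·145 + 67
145 = 2·67 + 11
67 = 6·11 + 1
11 = 11·1 + 0  (stop)
So 859/1216 = [0; 1, 2, 2, 2, 6, 11].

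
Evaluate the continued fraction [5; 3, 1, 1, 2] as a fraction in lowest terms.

Using pₖ = aₖpₖ₋₁ + pₖ₋₂ and qₖ = aₖqₖ₋₁ + qₖ₋₂:
  k=0: a=5, p=5, q=1
  k=1: a=3, p=16, q=3
  k=2: a=1, p=21, q=4
  k=3: a=1, p=37, q=7
  k=4: a=2, p=95, q=18

95/18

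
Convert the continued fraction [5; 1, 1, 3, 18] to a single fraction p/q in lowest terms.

713/128

Fold from the inside: start with 18/1.
  3 + 1/18 = 55/18
  1 + 18/55 = 73/55
  1 + 55/73 = 128/73
  5 + 73/128 = 713/128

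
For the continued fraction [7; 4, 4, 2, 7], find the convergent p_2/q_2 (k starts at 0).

Using pₖ = aₖpₖ₋₁ + pₖ₋₂, qₖ = aₖqₖ₋₁ + qₖ₋₂ (with p₋₁=1, p₋₂=0, q₋₁=0, q₋₂=1):
  k=0: a=7, p=7, q=1
  k=1: a=4, p=29, q=4
  k=2: a=4, p=123, q=17

123/17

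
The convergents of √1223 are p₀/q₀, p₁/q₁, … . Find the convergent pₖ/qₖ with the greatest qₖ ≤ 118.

√1223 = [34; 1, 33, 1, 68, …] (period length 4).
Convergents:
  p_0/q_0 = 34/1
  p_1/q_1 = 35/1
  p_2/q_2 = 1189/34
  p_3/q_3 = 1224/35
  p_4/q_4 = 84421/2414
q_3 = 35 ≤ 118 < 2414 = q_4, so the answer is 1224/35.

1224/35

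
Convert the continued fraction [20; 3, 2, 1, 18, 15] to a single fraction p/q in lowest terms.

57143/2815

Fold from the inside: start with 15/1.
  18 + 1/15 = 271/15
  1 + 15/271 = 286/271
  2 + 271/286 = 843/286
  3 + 286/843 = 2815/843
  20 + 843/2815 = 57143/2815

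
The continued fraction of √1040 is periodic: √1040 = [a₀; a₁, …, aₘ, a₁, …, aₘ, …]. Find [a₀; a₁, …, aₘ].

a₀ = ⌊√1040⌋ = 32.
With m₀=0, d₀=1 and mₖ₊₁ = dₖaₖ − mₖ, dₖ₊₁ = (n − mₖ₊₁²)/dₖ, aₖ₊₁ = ⌊(a₀+mₖ₊₁)/dₖ₊₁⌋:
  k=1: m=32, d=16, a=4
  k=2: m=32, d=1, a=64
d=1 and a=2a₀=64 at k=2, so the next step gives (m, d) = (32, 16) again — its k=1 value — and the period has length 2.

[32; 4, 64]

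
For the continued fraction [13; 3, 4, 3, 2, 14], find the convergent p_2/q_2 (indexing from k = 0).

173/13

Using pₖ = aₖpₖ₋₁ + pₖ₋₂, qₖ = aₖqₖ₋₁ + qₖ₋₂ (with p₋₁=1, p₋₂=0, q₋₁=0, q₋₂=1):
  k=0: a=13, p=13, q=1
  k=1: a=3, p=40, q=3
  k=2: a=4, p=173, q=13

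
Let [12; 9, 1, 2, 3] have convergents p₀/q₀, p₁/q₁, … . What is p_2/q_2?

Using pₖ = aₖpₖ₋₁ + pₖ₋₂, qₖ = aₖqₖ₋₁ + qₖ₋₂ (with p₋₁=1, p₋₂=0, q₋₁=0, q₋₂=1):
  k=0: a=12, p=12, q=1
  k=1: a=9, p=109, q=9
  k=2: a=1, p=121, q=10

121/10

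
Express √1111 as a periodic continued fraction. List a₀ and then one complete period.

[33; 3, 66]

a₀ = ⌊√1111⌋ = 33.
With m₀=0, d₀=1 and mₖ₊₁ = dₖaₖ − mₖ, dₖ₊₁ = (n − mₖ₊₁²)/dₖ, aₖ₊₁ = ⌊(a₀+mₖ₊₁)/dₖ₊₁⌋:
  k=1: m=33, d=22, a=3
  k=2: m=33, d=1, a=66
d=1 and a=2a₀=66 at k=2, so the next step gives (m, d) = (33, 22) again — its k=1 value — and the period has length 2.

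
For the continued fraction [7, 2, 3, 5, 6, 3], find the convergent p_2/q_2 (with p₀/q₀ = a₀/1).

52/7

Using pₖ = aₖpₖ₋₁ + pₖ₋₂, qₖ = aₖqₖ₋₁ + qₖ₋₂ (with p₋₁=1, p₋₂=0, q₋₁=0, q₋₂=1):
  k=0: a=7, p=7, q=1
  k=1: a=2, p=15, q=2
  k=2: a=3, p=52, q=7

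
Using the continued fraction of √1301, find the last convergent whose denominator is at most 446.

15077/418

√1301 = [36; 14, 2, 2, 2, 2, 14, 72, …] (period length 7).
Convergents:
  p_0/q_0 = 36/1
  p_1/q_1 = 505/14
  p_2/q_2 = 1046/29
  p_3/q_3 = 2597/72
  p_4/q_4 = 6240/173
  p_5/q_5 = 15077/418
  p_6/q_6 = 217318/6025
q_5 = 418 ≤ 446 < 6025 = q_6, so the answer is 15077/418.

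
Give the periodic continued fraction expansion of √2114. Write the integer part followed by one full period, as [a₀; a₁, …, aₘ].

a₀ = ⌊√2114⌋ = 45.
With m₀=0, d₀=1 and mₖ₊₁ = dₖaₖ − mₖ, dₖ₊₁ = (n − mₖ₊₁²)/dₖ, aₖ₊₁ = ⌊(a₀+mₖ₊₁)/dₖ₊₁⌋:
  k=1: m=45, d=89, a=1
  k=2: m=44, d=2, a=44
  k=3: m=44, d=89, a=1
  k=4: m=45, d=1, a=90
d=1 and a=2a₀=90 at k=4, so the next step gives (m, d) = (45, 89) again — its k=1 value — and the period has length 4.

[45; 1, 44, 1, 90]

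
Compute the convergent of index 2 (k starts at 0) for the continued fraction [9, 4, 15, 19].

Using pₖ = aₖpₖ₋₁ + pₖ₋₂, qₖ = aₖqₖ₋₁ + qₖ₋₂ (with p₋₁=1, p₋₂=0, q₋₁=0, q₋₂=1):
  k=0: a=9, p=9, q=1
  k=1: a=4, p=37, q=4
  k=2: a=15, p=564, q=61

564/61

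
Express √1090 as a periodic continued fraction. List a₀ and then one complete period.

a₀ = ⌊√1090⌋ = 33.
With m₀=0, d₀=1 and mₖ₊₁ = dₖaₖ − mₖ, dₖ₊₁ = (n − mₖ₊₁²)/dₖ, aₖ₊₁ = ⌊(a₀+mₖ₊₁)/dₖ₊₁⌋:
  k=1: m=33, d=1, a=66
d=1 and a=2a₀=66 at k=1, so the next step gives (m, d) = (33, 1) again — its k=1 value — and the period has length 1.

[33; 66]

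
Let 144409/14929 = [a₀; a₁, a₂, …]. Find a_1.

1

144409 = 9·14929 + 10048   →  a_0 = 9
14929 = 1·10048 + 4881   →  a_1 = 1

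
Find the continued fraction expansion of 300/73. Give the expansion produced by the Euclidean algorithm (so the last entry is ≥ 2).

300 = 4·73 + 8
73 = 9·8 + 1
8 = 8·1 + 0  (stop)
So 300/73 = [4; 9, 8].

[4; 9, 8]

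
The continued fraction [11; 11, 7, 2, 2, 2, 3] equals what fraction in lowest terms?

Fold from the inside: start with 3/1.
  2 + 1/3 = 7/3
  2 + 3/7 = 17/7
  2 + 7/17 = 41/17
  7 + 17/41 = 304/41
  11 + 41/304 = 3385/304
  11 + 304/3385 = 37539/3385

37539/3385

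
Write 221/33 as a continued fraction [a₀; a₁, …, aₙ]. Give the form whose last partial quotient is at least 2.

[6; 1, 2, 3, 3]

221 = 6·33 + 23
33 = 1·23 + 10
23 = 2·10 + 3
10 = 3·3 + 1
3 = 3·1 + 0  (stop)
So 221/33 = [6; 1, 2, 3, 3].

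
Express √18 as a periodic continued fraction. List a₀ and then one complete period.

[4; 4, 8]

a₀ = ⌊√18⌋ = 4.
With m₀=0, d₀=1 and mₖ₊₁ = dₖaₖ − mₖ, dₖ₊₁ = (n − mₖ₊₁²)/dₖ, aₖ₊₁ = ⌊(a₀+mₖ₊₁)/dₖ₊₁⌋:
  k=1: m=4, d=2, a=4
  k=2: m=4, d=1, a=8
d=1 and a=2a₀=8 at k=2, so the next step gives (m, d) = (4, 2) again — its k=1 value — and the period has length 2.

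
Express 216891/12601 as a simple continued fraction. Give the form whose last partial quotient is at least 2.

216891 = 17*12601 + 2674
12601 = 4*2674 + 1905
2674 = 1*1905 + 769
1905 = 2*769 + 367
769 = 2*367 + 35
367 = 10*35 + 17
35 = 2*17 + 1
17 = 17*1 + 0  (stop)
So 216891/12601 = [17; 4, 1, 2, 2, 10, 2, 17].

[17; 4, 1, 2, 2, 10, 2, 17]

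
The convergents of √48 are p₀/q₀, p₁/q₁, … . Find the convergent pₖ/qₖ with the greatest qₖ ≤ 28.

√48 = [6; 1, 12, …] (period length 2).
Convergents:
  p_0/q_0 = 6/1
  p_1/q_1 = 7/1
  p_2/q_2 = 90/13
  p_3/q_3 = 97/14
  p_4/q_4 = 1254/181
q_3 = 14 ≤ 28 < 181 = q_4, so the answer is 97/14.

97/14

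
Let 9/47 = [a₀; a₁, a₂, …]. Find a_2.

4

9 = 0·47 + 9   →  a_0 = 0
47 = 5·9 + 2   →  a_1 = 5
9 = 4·2 + 1   →  a_2 = 4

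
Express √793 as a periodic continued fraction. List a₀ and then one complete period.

a₀ = ⌊√793⌋ = 28.
With m₀=0, d₀=1 and mₖ₊₁ = dₖaₖ − mₖ, dₖ₊₁ = (n − mₖ₊₁²)/dₖ, aₖ₊₁ = ⌊(a₀+mₖ₊₁)/dₖ₊₁⌋:
  k=1: m=28, d=9, a=6
  k=2: m=26, d=13, a=4
  k=3: m=26, d=9, a=6
  k=4: m=28, d=1, a=56
d=1 and a=2a₀=56 at k=4, so the next step gives (m, d) = (28, 9) again — its k=1 value — and the period has length 4.

[28; 6, 4, 6, 56]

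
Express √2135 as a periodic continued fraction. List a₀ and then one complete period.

[46; 4, 1, 5, 1, 4, 92]

a₀ = ⌊√2135⌋ = 46.
With m₀=0, d₀=1 and mₖ₊₁ = dₖaₖ − mₖ, dₖ₊₁ = (n − mₖ₊₁²)/dₖ, aₖ₊₁ = ⌊(a₀+mₖ₊₁)/dₖ₊₁⌋:
  k=1: m=46, d=19, a=4
  k=2: m=30, d=65, a=1
  k=3: m=35, d=14, a=5
  k=4: m=35, d=65, a=1
  k=5: m=30, d=19, a=4
  k=6: m=46, d=1, a=92
d=1 and a=2a₀=92 at k=6, so the next step gives (m, d) = (46, 19) again — its k=1 value — and the period has length 6.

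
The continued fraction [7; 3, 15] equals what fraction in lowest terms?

Using pₖ = aₖpₖ₋₁ + pₖ₋₂ and qₖ = aₖqₖ₋₁ + qₖ₋₂:
  k=0: a=7, p=7, q=1
  k=1: a=3, p=22, q=3
  k=2: a=15, p=337, q=46

337/46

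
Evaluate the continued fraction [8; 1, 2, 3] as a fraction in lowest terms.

Fold from the inside: start with 3/1.
  2 + 1/3 = 7/3
  1 + 3/7 = 10/7
  8 + 7/10 = 87/10

87/10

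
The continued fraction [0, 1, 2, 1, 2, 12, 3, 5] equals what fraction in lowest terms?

1624/2231

Fold from the inside: start with 5/1.
  3 + 1/5 = 16/5
  12 + 5/16 = 197/16
  2 + 16/197 = 410/197
  1 + 197/410 = 607/410
  2 + 410/607 = 1624/607
  1 + 607/1624 = 2231/1624
  0 + 1624/2231 = 1624/2231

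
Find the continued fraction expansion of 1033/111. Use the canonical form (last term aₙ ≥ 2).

[9; 3, 3, 1, 3, 2]

1033 = 9×111 + 34
111 = 3×34 + 9
34 = 3×9 + 7
9 = 1×7 + 2
7 = 3×2 + 1
2 = 2×1 + 0  (stop)
So 1033/111 = [9; 3, 3, 1, 3, 2].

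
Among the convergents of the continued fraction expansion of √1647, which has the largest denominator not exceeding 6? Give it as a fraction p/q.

203/5

√1647 = [40; 1, 1, 2, 1, 1, 80, …] (period length 6).
Convergents:
  p_0/q_0 = 40/1
  p_1/q_1 = 41/1
  p_2/q_2 = 81/2
  p_3/q_3 = 203/5
  p_4/q_4 = 284/7
q_3 = 5 ≤ 6 < 7 = q_4, so the answer is 203/5.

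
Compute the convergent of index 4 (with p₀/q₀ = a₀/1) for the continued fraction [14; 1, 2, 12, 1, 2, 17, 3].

587/40

Using pₖ = aₖpₖ₋₁ + pₖ₋₂, qₖ = aₖqₖ₋₁ + qₖ₋₂ (with p₋₁=1, p₋₂=0, q₋₁=0, q₋₂=1):
  k=0: a=14, p=14, q=1
  k=1: a=1, p=15, q=1
  k=2: a=2, p=44, q=3
  k=3: a=12, p=543, q=37
  k=4: a=1, p=587, q=40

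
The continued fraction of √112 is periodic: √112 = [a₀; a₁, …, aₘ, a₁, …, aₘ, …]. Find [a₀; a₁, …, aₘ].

a₀ = ⌊√112⌋ = 10.
With m₀=0, d₀=1 and mₖ₊₁ = dₖaₖ − mₖ, dₖ₊₁ = (n − mₖ₊₁²)/dₖ, aₖ₊₁ = ⌊(a₀+mₖ₊₁)/dₖ₊₁⌋:
  k=1: m=10, d=12, a=1
  k=2: m=2, d=9, a=1
  k=3: m=7, d=7, a=2
  k=4: m=7, d=9, a=1
  k=5: m=2, d=12, a=1
  k=6: m=10, d=1, a=20
d=1 and a=2a₀=20 at k=6, so the next step gives (m, d) = (10, 12) again — its k=1 value — and the period has length 6.

[10; 1, 1, 2, 1, 1, 20]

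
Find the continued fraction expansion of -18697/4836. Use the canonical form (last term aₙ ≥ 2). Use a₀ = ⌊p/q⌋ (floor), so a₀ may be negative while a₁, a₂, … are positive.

[-4; 7, 2, 9, 3, 3, 3]

-18697 = -4*4836 + 647
4836 = 7*647 + 307
647 = 2*307 + 33
307 = 9*33 + 10
33 = 3*10 + 3
10 = 3*3 + 1
3 = 3*1 + 0  (stop)
So -18697/4836 = [-4; 7, 2, 9, 3, 3, 3].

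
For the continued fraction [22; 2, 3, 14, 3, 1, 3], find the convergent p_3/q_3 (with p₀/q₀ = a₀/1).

2243/100

Using pₖ = aₖpₖ₋₁ + pₖ₋₂, qₖ = aₖqₖ₋₁ + qₖ₋₂ (with p₋₁=1, p₋₂=0, q₋₁=0, q₋₂=1):
  k=0: a=22, p=22, q=1
  k=1: a=2, p=45, q=2
  k=2: a=3, p=157, q=7
  k=3: a=14, p=2243, q=100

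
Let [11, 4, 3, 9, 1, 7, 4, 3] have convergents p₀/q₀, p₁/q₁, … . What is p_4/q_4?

1505/134

Using pₖ = aₖpₖ₋₁ + pₖ₋₂, qₖ = aₖqₖ₋₁ + qₖ₋₂ (with p₋₁=1, p₋₂=0, q₋₁=0, q₋₂=1):
  k=0: a=11, p=11, q=1
  k=1: a=4, p=45, q=4
  k=2: a=3, p=146, q=13
  k=3: a=9, p=1359, q=121
  k=4: a=1, p=1505, q=134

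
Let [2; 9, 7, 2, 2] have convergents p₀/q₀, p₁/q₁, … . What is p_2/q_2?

Using pₖ = aₖpₖ₋₁ + pₖ₋₂, qₖ = aₖqₖ₋₁ + qₖ₋₂ (with p₋₁=1, p₋₂=0, q₋₁=0, q₋₂=1):
  k=0: a=2, p=2, q=1
  k=1: a=9, p=19, q=9
  k=2: a=7, p=135, q=64

135/64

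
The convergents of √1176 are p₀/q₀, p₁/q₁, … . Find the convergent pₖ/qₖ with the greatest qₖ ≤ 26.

√1176 = [34; 3, 2, 2, 2, 3, 68, …] (period length 6).
Convergents:
  p_0/q_0 = 34/1
  p_1/q_1 = 103/3
  p_2/q_2 = 240/7
  p_3/q_3 = 583/17
  p_4/q_4 = 1406/41
q_3 = 17 ≤ 26 < 41 = q_4, so the answer is 583/17.

583/17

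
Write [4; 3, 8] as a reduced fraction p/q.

Fold from the inside: start with 8/1.
  3 + 1/8 = 25/8
  4 + 8/25 = 108/25

108/25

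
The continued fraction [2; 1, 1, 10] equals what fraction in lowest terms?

Fold from the inside: start with 10/1.
  1 + 1/10 = 11/10
  1 + 10/11 = 21/11
  2 + 11/21 = 53/21

53/21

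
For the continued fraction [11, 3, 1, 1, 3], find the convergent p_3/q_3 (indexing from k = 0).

Using pₖ = aₖpₖ₋₁ + pₖ₋₂, qₖ = aₖqₖ₋₁ + qₖ₋₂ (with p₋₁=1, p₋₂=0, q₋₁=0, q₋₂=1):
  k=0: a=11, p=11, q=1
  k=1: a=3, p=34, q=3
  k=2: a=1, p=45, q=4
  k=3: a=1, p=79, q=7

79/7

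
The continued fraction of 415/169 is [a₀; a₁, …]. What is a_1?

2

415 = 2·169 + 77   →  a_0 = 2
169 = 2·77 + 15   →  a_1 = 2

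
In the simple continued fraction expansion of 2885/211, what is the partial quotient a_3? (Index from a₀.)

17

2885 = 13·211 + 142   →  a_0 = 13
211 = 1·142 + 69   →  a_1 = 1
142 = 2·69 + 4   →  a_2 = 2
69 = 17·4 + 1   →  a_3 = 17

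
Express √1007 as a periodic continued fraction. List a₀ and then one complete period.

[31; 1, 2, 1, 2, 1, 62]

a₀ = ⌊√1007⌋ = 31.
With m₀=0, d₀=1 and mₖ₊₁ = dₖaₖ − mₖ, dₖ₊₁ = (n − mₖ₊₁²)/dₖ, aₖ₊₁ = ⌊(a₀+mₖ₊₁)/dₖ₊₁⌋:
  k=1: m=31, d=46, a=1
  k=2: m=15, d=17, a=2
  k=3: m=19, d=38, a=1
  k=4: m=19, d=17, a=2
  k=5: m=15, d=46, a=1
  k=6: m=31, d=1, a=62
d=1 and a=2a₀=62 at k=6, so the next step gives (m, d) = (31, 46) again — its k=1 value — and the period has length 6.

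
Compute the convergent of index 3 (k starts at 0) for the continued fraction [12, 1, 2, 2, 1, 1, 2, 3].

89/7

Using pₖ = aₖpₖ₋₁ + pₖ₋₂, qₖ = aₖqₖ₋₁ + qₖ₋₂ (with p₋₁=1, p₋₂=0, q₋₁=0, q₋₂=1):
  k=0: a=12, p=12, q=1
  k=1: a=1, p=13, q=1
  k=2: a=2, p=38, q=3
  k=3: a=2, p=89, q=7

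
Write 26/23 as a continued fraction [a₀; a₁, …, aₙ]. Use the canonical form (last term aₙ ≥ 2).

[1; 7, 1, 2]

26 = 1*23 + 3
23 = 7*3 + 2
3 = 1*2 + 1
2 = 2*1 + 0  (stop)
So 26/23 = [1; 7, 1, 2].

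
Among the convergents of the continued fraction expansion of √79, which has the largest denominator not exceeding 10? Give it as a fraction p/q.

80/9

√79 = [8; 1, 7, 1, 16, …] (period length 4).
Convergents:
  p_0/q_0 = 8/1
  p_1/q_1 = 9/1
  p_2/q_2 = 71/8
  p_3/q_3 = 80/9
  p_4/q_4 = 1351/152
q_3 = 9 ≤ 10 < 152 = q_4, so the answer is 80/9.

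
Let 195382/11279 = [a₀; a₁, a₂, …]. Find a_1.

3

195382 = 17·11279 + 3639   →  a_0 = 17
11279 = 3·3639 + 362   →  a_1 = 3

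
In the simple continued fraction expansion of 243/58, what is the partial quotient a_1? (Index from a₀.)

5

243 = 4·58 + 11   →  a_0 = 4
58 = 5·11 + 3   →  a_1 = 5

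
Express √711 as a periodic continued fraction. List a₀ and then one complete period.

a₀ = ⌊√711⌋ = 26.
With m₀=0, d₀=1 and mₖ₊₁ = dₖaₖ − mₖ, dₖ₊₁ = (n − mₖ₊₁²)/dₖ, aₖ₊₁ = ⌊(a₀+mₖ₊₁)/dₖ₊₁⌋:
  k=1: m=26, d=35, a=1
  k=2: m=9, d=18, a=1
  k=3: m=9, d=35, a=1
  k=4: m=26, d=1, a=52
d=1 and a=2a₀=52 at k=4, so the next step gives (m, d) = (26, 35) again — its k=1 value — and the period has length 4.

[26; 1, 1, 1, 52]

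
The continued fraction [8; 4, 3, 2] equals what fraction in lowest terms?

247/30

Fold from the inside: start with 2/1.
  3 + 1/2 = 7/2
  4 + 2/7 = 30/7
  8 + 7/30 = 247/30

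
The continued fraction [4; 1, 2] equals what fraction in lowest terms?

14/3

Fold from the inside: start with 2/1.
  1 + 1/2 = 3/2
  4 + 2/3 = 14/3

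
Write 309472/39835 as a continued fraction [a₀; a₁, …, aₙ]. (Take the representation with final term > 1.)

[7; 1, 3, 3, 15, 11, 18]

309472 = 7×39835 + 30627
39835 = 1×30627 + 9208
30627 = 3×9208 + 3003
9208 = 3×3003 + 199
3003 = 15×199 + 18
199 = 11×18 + 1
18 = 18×1 + 0  (stop)
So 309472/39835 = [7; 1, 3, 3, 15, 11, 18].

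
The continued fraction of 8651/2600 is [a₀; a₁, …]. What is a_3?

8651 = 3·2600 + 851   →  a_0 = 3
2600 = 3·851 + 47   →  a_1 = 3
851 = 18·47 + 5   →  a_2 = 18
47 = 9·5 + 2   →  a_3 = 9

9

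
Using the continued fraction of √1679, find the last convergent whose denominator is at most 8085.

√1679 = [40; 1, 39, 1, 80, …] (period length 4).
Convergents:
  p_0/q_0 = 40/1
  p_1/q_1 = 41/1
  p_2/q_2 = 1639/40
  p_3/q_3 = 1680/41
  p_4/q_4 = 136039/3320
  p_5/q_5 = 137719/3361
  p_6/q_6 = 5507080/134399
q_5 = 3361 ≤ 8085 < 134399 = q_6, so the answer is 137719/3361.

137719/3361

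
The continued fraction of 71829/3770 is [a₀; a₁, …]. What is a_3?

17

71829 = 19·3770 + 199   →  a_0 = 19
3770 = 18·199 + 188   →  a_1 = 18
199 = 1·188 + 11   →  a_2 = 1
188 = 17·11 + 1   →  a_3 = 17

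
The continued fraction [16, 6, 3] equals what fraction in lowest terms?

307/19

Using pₖ = aₖpₖ₋₁ + pₖ₋₂ and qₖ = aₖqₖ₋₁ + qₖ₋₂:
  k=0: a=16, p=16, q=1
  k=1: a=6, p=97, q=6
  k=2: a=3, p=307, q=19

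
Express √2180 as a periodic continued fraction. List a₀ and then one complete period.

a₀ = ⌊√2180⌋ = 46.
With m₀=0, d₀=1 and mₖ₊₁ = dₖaₖ − mₖ, dₖ₊₁ = (n − mₖ₊₁²)/dₖ, aₖ₊₁ = ⌊(a₀+mₖ₊₁)/dₖ₊₁⌋:
  k=1: m=46, d=64, a=1
  k=2: m=18, d=29, a=2
  k=3: m=40, d=20, a=4
  k=4: m=40, d=29, a=2
  k=5: m=18, d=64, a=1
  k=6: m=46, d=1, a=92
d=1 and a=2a₀=92 at k=6, so the next step gives (m, d) = (46, 64) again — its k=1 value — and the period has length 6.

[46; 1, 2, 4, 2, 1, 92]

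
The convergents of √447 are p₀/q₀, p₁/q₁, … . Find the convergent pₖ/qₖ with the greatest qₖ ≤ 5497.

43807/2072

√447 = [21; 7, 42, …] (period length 2).
Convergents:
  p_0/q_0 = 21/1
  p_1/q_1 = 148/7
  p_2/q_2 = 6237/295
  p_3/q_3 = 43807/2072
  p_4/q_4 = 1846131/87319
q_3 = 2072 ≤ 5497 < 87319 = q_4, so the answer is 43807/2072.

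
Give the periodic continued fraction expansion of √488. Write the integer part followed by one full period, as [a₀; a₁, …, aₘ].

[22; 11, 44]

a₀ = ⌊√488⌋ = 22.
With m₀=0, d₀=1 and mₖ₊₁ = dₖaₖ − mₖ, dₖ₊₁ = (n − mₖ₊₁²)/dₖ, aₖ₊₁ = ⌊(a₀+mₖ₊₁)/dₖ₊₁⌋:
  k=1: m=22, d=4, a=11
  k=2: m=22, d=1, a=44
d=1 and a=2a₀=44 at k=2, so the next step gives (m, d) = (22, 4) again — its k=1 value — and the period has length 2.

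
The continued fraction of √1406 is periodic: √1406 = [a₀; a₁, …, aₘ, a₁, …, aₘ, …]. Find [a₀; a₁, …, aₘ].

[37; 2, 74]

a₀ = ⌊√1406⌋ = 37.
With m₀=0, d₀=1 and mₖ₊₁ = dₖaₖ − mₖ, dₖ₊₁ = (n − mₖ₊₁²)/dₖ, aₖ₊₁ = ⌊(a₀+mₖ₊₁)/dₖ₊₁⌋:
  k=1: m=37, d=37, a=2
  k=2: m=37, d=1, a=74
d=1 and a=2a₀=74 at k=2, so the next step gives (m, d) = (37, 37) again — its k=1 value — and the period has length 2.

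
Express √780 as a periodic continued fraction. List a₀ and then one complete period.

[27; 1, 12, 1, 54]

a₀ = ⌊√780⌋ = 27.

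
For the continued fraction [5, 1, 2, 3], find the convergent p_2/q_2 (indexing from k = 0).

Using pₖ = aₖpₖ₋₁ + pₖ₋₂, qₖ = aₖqₖ₋₁ + qₖ₋₂ (with p₋₁=1, p₋₂=0, q₋₁=0, q₋₂=1):
  k=0: a=5, p=5, q=1
  k=1: a=1, p=6, q=1
  k=2: a=2, p=17, q=3

17/3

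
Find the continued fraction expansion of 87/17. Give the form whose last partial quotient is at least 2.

87 = 5*17 + 2
17 = 8*2 + 1
2 = 2*1 + 0  (stop)
So 87/17 = [5; 8, 2].

[5; 8, 2]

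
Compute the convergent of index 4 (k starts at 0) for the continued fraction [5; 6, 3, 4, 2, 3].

944/183

Using pₖ = aₖpₖ₋₁ + pₖ₋₂, qₖ = aₖqₖ₋₁ + qₖ₋₂ (with p₋₁=1, p₋₂=0, q₋₁=0, q₋₂=1):
  k=0: a=5, p=5, q=1
  k=1: a=6, p=31, q=6
  k=2: a=3, p=98, q=19
  k=3: a=4, p=423, q=82
  k=4: a=2, p=944, q=183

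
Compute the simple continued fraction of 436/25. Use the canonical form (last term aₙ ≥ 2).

[17; 2, 3, 1, 2]

436 = 17×25 + 11
25 = 2×11 + 3
11 = 3×3 + 2
3 = 1×2 + 1
2 = 2×1 + 0  (stop)
So 436/25 = [17; 2, 3, 1, 2].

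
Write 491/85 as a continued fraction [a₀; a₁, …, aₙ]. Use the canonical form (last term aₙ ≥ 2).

[5; 1, 3, 2, 9]

491 = 5*85 + 66
85 = 1*66 + 19
66 = 3*19 + 9
19 = 2*9 + 1
9 = 9*1 + 0  (stop)
So 491/85 = [5; 1, 3, 2, 9].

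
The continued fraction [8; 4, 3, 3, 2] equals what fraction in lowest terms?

Using pₖ = aₖpₖ₋₁ + pₖ₋₂ and qₖ = aₖqₖ₋₁ + qₖ₋₂:
  k=0: a=8, p=8, q=1
  k=1: a=4, p=33, q=4
  k=2: a=3, p=107, q=13
  k=3: a=3, p=354, q=43
  k=4: a=2, p=815, q=99

815/99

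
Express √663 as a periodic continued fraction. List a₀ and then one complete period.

a₀ = ⌊√663⌋ = 25.
With m₀=0, d₀=1 and mₖ₊₁ = dₖaₖ − mₖ, dₖ₊₁ = (n − mₖ₊₁²)/dₖ, aₖ₊₁ = ⌊(a₀+mₖ₊₁)/dₖ₊₁⌋:
  k=1: m=25, d=38, a=1
  k=2: m=13, d=13, a=2
  k=3: m=13, d=38, a=1
  k=4: m=25, d=1, a=50
d=1 and a=2a₀=50 at k=4, so the next step gives (m, d) = (25, 38) again — its k=1 value — and the period has length 4.

[25; 1, 2, 1, 50]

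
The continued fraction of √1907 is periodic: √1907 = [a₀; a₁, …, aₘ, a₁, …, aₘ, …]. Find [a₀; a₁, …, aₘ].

a₀ = ⌊√1907⌋ = 43.
With m₀=0, d₀=1 and mₖ₊₁ = dₖaₖ − mₖ, dₖ₊₁ = (n − mₖ₊₁²)/dₖ, aₖ₊₁ = ⌊(a₀+mₖ₊₁)/dₖ₊₁⌋:
  k=1: m=43, d=58, a=1
  k=2: m=15, d=29, a=2
  k=3: m=43, d=2, a=43
  k=4: m=43, d=29, a=2
  k=5: m=15, d=58, a=1
  k=6: m=43, d=1, a=86
d=1 and a=2a₀=86 at k=6, so the next step gives (m, d) = (43, 58) again — its k=1 value — and the period has length 6.

[43; 1, 2, 43, 2, 1, 86]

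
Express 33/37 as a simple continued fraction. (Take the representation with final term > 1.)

[0; 1, 8, 4]

33 = 0·37 + 33
37 = 1·33 + 4
33 = 8·4 + 1
4 = 4·1 + 0  (stop)
So 33/37 = [0; 1, 8, 4].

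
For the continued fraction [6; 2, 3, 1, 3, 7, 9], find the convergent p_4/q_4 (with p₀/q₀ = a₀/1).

Using pₖ = aₖpₖ₋₁ + pₖ₋₂, qₖ = aₖqₖ₋₁ + qₖ₋₂ (with p₋₁=1, p₋₂=0, q₋₁=0, q₋₂=1):
  k=0: a=6, p=6, q=1
  k=1: a=2, p=13, q=2
  k=2: a=3, p=45, q=7
  k=3: a=1, p=58, q=9
  k=4: a=3, p=219, q=34

219/34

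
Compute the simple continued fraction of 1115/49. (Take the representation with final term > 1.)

1115 = 22×49 + 37
49 = 1×37 + 12
37 = 3×12 + 1
12 = 12×1 + 0  (stop)
So 1115/49 = [22; 1, 3, 12].

[22; 1, 3, 12]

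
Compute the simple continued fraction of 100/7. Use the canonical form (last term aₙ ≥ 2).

[14; 3, 2]

100 = 14×7 + 2
7 = 3×2 + 1
2 = 2×1 + 0  (stop)
So 100/7 = [14; 3, 2].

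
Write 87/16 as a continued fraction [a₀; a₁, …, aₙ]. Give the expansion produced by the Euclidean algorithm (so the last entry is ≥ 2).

[5; 2, 3, 2]

87 = 5·16 + 7
16 = 2·7 + 2
7 = 3·2 + 1
2 = 2·1 + 0  (stop)
So 87/16 = [5; 2, 3, 2].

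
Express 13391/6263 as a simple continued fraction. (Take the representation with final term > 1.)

[2; 7, 4, 6, 3, 3, 3]

13391 = 2×6263 + 865
6263 = 7×865 + 208
865 = 4×208 + 33
208 = 6×33 + 10
33 = 3×10 + 3
10 = 3×3 + 1
3 = 3×1 + 0  (stop)
So 13391/6263 = [2; 7, 4, 6, 3, 3, 3].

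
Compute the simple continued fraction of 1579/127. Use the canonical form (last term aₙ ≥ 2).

1579 = 12×127 + 55
127 = 2×55 + 17
55 = 3×17 + 4
17 = 4×4 + 1
4 = 4×1 + 0  (stop)
So 1579/127 = [12; 2, 3, 4, 4].

[12; 2, 3, 4, 4]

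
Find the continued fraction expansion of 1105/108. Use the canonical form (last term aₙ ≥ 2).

[10; 4, 3, 8]

1105 = 10*108 + 25
108 = 4*25 + 8
25 = 3*8 + 1
8 = 8*1 + 0  (stop)
So 1105/108 = [10; 4, 3, 8].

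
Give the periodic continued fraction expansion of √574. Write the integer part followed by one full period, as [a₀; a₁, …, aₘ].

[23; 1, 22, 1, 46]

a₀ = ⌊√574⌋ = 23.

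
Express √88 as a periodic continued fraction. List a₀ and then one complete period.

[9; 2, 1, 1, 1, 2, 18]

a₀ = ⌊√88⌋ = 9.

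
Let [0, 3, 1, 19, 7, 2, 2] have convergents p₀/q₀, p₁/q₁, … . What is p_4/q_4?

141/557

Using pₖ = aₖpₖ₋₁ + pₖ₋₂, qₖ = aₖqₖ₋₁ + qₖ₋₂ (with p₋₁=1, p₋₂=0, q₋₁=0, q₋₂=1):
  k=0: a=0, p=0, q=1
  k=1: a=3, p=1, q=3
  k=2: a=1, p=1, q=4
  k=3: a=19, p=20, q=79
  k=4: a=7, p=141, q=557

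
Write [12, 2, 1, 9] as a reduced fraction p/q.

Fold from the inside: start with 9/1.
  1 + 1/9 = 10/9
  2 + 9/10 = 29/10
  12 + 10/29 = 358/29

358/29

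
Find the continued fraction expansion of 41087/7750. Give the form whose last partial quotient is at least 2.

[5; 3, 3, 6, 6, 3, 6]

41087 = 5×7750 + 2337
7750 = 3×2337 + 739
2337 = 3×739 + 120
739 = 6×120 + 19
120 = 6×19 + 6
19 = 3×6 + 1
6 = 6×1 + 0  (stop)
So 41087/7750 = [5; 3, 3, 6, 6, 3, 6].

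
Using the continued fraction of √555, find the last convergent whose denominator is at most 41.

801/34

√555 = [23; 1, 1, 3, 1, 3, 1, 1, 46, …] (period length 8).
Convergents:
  p_0/q_0 = 23/1
  p_1/q_1 = 24/1
  p_2/q_2 = 47/2
  p_3/q_3 = 165/7
  p_4/q_4 = 212/9
  p_5/q_5 = 801/34
  p_6/q_6 = 1013/43
q_5 = 34 ≤ 41 < 43 = q_6, so the answer is 801/34.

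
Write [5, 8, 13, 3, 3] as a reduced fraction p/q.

5503/1074

Fold from the inside: start with 3/1.
  3 + 1/3 = 10/3
  13 + 3/10 = 133/10
  8 + 10/133 = 1074/133
  5 + 133/1074 = 5503/1074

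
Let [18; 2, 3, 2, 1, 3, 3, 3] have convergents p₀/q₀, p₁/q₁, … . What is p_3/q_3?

Using pₖ = aₖpₖ₋₁ + pₖ₋₂, qₖ = aₖqₖ₋₁ + qₖ₋₂ (with p₋₁=1, p₋₂=0, q₋₁=0, q₋₂=1):
  k=0: a=18, p=18, q=1
  k=1: a=2, p=37, q=2
  k=2: a=3, p=129, q=7
  k=3: a=2, p=295, q=16

295/16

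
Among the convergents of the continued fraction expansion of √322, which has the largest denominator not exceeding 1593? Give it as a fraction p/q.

11610/647

√322 = [17; 1, 16, 1, 34, …] (period length 4).
Convergents:
  p_0/q_0 = 17/1
  p_1/q_1 = 18/1
  p_2/q_2 = 305/17
  p_3/q_3 = 323/18
  p_4/q_4 = 11287/629
  p_5/q_5 = 11610/647
  p_6/q_6 = 197047/10981
q_5 = 647 ≤ 1593 < 10981 = q_6, so the answer is 11610/647.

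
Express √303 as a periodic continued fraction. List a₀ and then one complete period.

a₀ = ⌊√303⌋ = 17.
With m₀=0, d₀=1 and mₖ₊₁ = dₖaₖ − mₖ, dₖ₊₁ = (n − mₖ₊₁²)/dₖ, aₖ₊₁ = ⌊(a₀+mₖ₊₁)/dₖ₊₁⌋:
  k=1: m=17, d=14, a=2
  k=2: m=11, d=13, a=2
  k=3: m=15, d=6, a=5
  k=4: m=15, d=13, a=2
  k=5: m=11, d=14, a=2
  k=6: m=17, d=1, a=34
d=1 and a=2a₀=34 at k=6, so the next step gives (m, d) = (17, 14) again — its k=1 value — and the period has length 6.

[17; 2, 2, 5, 2, 2, 34]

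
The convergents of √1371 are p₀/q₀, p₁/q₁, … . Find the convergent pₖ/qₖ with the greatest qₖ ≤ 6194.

√1371 = [37; 37, 74, …] (period length 2).
Convergents:
  p_0/q_0 = 37/1
  p_1/q_1 = 1370/37
  p_2/q_2 = 101417/2739
  p_3/q_3 = 3753799/101380
q_2 = 2739 ≤ 6194 < 101380 = q_3, so the answer is 101417/2739.

101417/2739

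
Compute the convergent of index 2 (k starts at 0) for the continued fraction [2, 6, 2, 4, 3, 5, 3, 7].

Using pₖ = aₖpₖ₋₁ + pₖ₋₂, qₖ = aₖqₖ₋₁ + qₖ₋₂ (with p₋₁=1, p₋₂=0, q₋₁=0, q₋₂=1):
  k=0: a=2, p=2, q=1
  k=1: a=6, p=13, q=6
  k=2: a=2, p=28, q=13

28/13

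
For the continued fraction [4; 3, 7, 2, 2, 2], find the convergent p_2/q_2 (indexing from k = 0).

95/22

Using pₖ = aₖpₖ₋₁ + pₖ₋₂, qₖ = aₖqₖ₋₁ + qₖ₋₂ (with p₋₁=1, p₋₂=0, q₋₁=0, q₋₂=1):
  k=0: a=4, p=4, q=1
  k=1: a=3, p=13, q=3
  k=2: a=7, p=95, q=22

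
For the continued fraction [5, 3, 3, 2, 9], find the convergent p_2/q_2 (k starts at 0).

Using pₖ = aₖpₖ₋₁ + pₖ₋₂, qₖ = aₖqₖ₋₁ + qₖ₋₂ (with p₋₁=1, p₋₂=0, q₋₁=0, q₋₂=1):
  k=0: a=5, p=5, q=1
  k=1: a=3, p=16, q=3
  k=2: a=3, p=53, q=10

53/10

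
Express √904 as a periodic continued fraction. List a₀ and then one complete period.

[30; 15, 60]

a₀ = ⌊√904⌋ = 30.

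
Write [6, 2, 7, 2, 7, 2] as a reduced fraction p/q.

3299/510

Fold from the inside: start with 2/1.
  7 + 1/2 = 15/2
  2 + 2/15 = 32/15
  7 + 15/32 = 239/32
  2 + 32/239 = 510/239
  6 + 239/510 = 3299/510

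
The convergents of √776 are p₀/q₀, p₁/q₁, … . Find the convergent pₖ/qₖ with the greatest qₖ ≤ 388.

10697/384

√776 = [27; 1, 5, 1, 54, …] (period length 4).
Convergents:
  p_0/q_0 = 27/1
  p_1/q_1 = 28/1
  p_2/q_2 = 167/6
  p_3/q_3 = 195/7
  p_4/q_4 = 10697/384
  p_5/q_5 = 10892/391
q_4 = 384 ≤ 388 < 391 = q_5, so the answer is 10697/384.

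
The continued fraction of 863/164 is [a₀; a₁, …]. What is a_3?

863 = 5·164 + 43   →  a_0 = 5
164 = 3·43 + 35   →  a_1 = 3
43 = 1·35 + 8   →  a_2 = 1
35 = 4·8 + 3   →  a_3 = 4

4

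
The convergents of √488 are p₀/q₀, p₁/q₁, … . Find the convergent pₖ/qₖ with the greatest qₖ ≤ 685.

√488 = [22; 11, 44, …] (period length 2).
Convergents:
  p_0/q_0 = 22/1
  p_1/q_1 = 243/11
  p_2/q_2 = 10714/485
  p_3/q_3 = 118097/5346
q_2 = 485 ≤ 685 < 5346 = q_3, so the answer is 10714/485.

10714/485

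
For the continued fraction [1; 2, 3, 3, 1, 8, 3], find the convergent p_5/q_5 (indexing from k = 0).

377/263

Using pₖ = aₖpₖ₋₁ + pₖ₋₂, qₖ = aₖqₖ₋₁ + qₖ₋₂ (with p₋₁=1, p₋₂=0, q₋₁=0, q₋₂=1):
  k=0: a=1, p=1, q=1
  k=1: a=2, p=3, q=2
  k=2: a=3, p=10, q=7
  k=3: a=3, p=33, q=23
  k=4: a=1, p=43, q=30
  k=5: a=8, p=377, q=263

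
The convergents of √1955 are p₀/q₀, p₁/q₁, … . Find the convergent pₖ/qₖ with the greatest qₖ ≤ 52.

619/14

√1955 = [44; 4, 1, 1, 1, 4, 88, …] (period length 6).
Convergents:
  p_0/q_0 = 44/1
  p_1/q_1 = 177/4
  p_2/q_2 = 221/5
  p_3/q_3 = 398/9
  p_4/q_4 = 619/14
  p_5/q_5 = 2874/65
q_4 = 14 ≤ 52 < 65 = q_5, so the answer is 619/14.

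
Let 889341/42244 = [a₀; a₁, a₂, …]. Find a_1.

19

889341 = 21·42244 + 2217   →  a_0 = 21
42244 = 19·2217 + 121   →  a_1 = 19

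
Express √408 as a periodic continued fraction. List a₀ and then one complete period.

a₀ = ⌊√408⌋ = 20.
With m₀=0, d₀=1 and mₖ₊₁ = dₖaₖ − mₖ, dₖ₊₁ = (n − mₖ₊₁²)/dₖ, aₖ₊₁ = ⌊(a₀+mₖ₊₁)/dₖ₊₁⌋:
  k=1: m=20, d=8, a=5
  k=2: m=20, d=1, a=40
d=1 and a=2a₀=40 at k=2, so the next step gives (m, d) = (20, 8) again — its k=1 value — and the period has length 2.

[20; 5, 40]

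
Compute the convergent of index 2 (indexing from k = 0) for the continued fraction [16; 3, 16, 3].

800/49

Using pₖ = aₖpₖ₋₁ + pₖ₋₂, qₖ = aₖqₖ₋₁ + qₖ₋₂ (with p₋₁=1, p₋₂=0, q₋₁=0, q₋₂=1):
  k=0: a=16, p=16, q=1
  k=1: a=3, p=49, q=3
  k=2: a=16, p=800, q=49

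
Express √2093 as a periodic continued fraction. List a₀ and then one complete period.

a₀ = ⌊√2093⌋ = 45.
With m₀=0, d₀=1 and mₖ₊₁ = dₖaₖ − mₖ, dₖ₊₁ = (n − mₖ₊₁²)/dₖ, aₖ₊₁ = ⌊(a₀+mₖ₊₁)/dₖ₊₁⌋:
  k=1: m=45, d=68, a=1
  k=2: m=23, d=23, a=2
  k=3: m=23, d=68, a=1
  k=4: m=45, d=1, a=90
d=1 and a=2a₀=90 at k=4, so the next step gives (m, d) = (45, 68) again — its k=1 value — and the period has length 4.

[45; 1, 2, 1, 90]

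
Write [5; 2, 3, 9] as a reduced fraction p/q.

353/65

Using pₖ = aₖpₖ₋₁ + pₖ₋₂ and qₖ = aₖqₖ₋₁ + qₖ₋₂:
  k=0: a=5, p=5, q=1
  k=1: a=2, p=11, q=2
  k=2: a=3, p=38, q=7
  k=3: a=9, p=353, q=65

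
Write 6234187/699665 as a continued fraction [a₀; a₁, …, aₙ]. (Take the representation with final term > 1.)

6234187 = 8*699665 + 636867
699665 = 1*636867 + 62798
636867 = 10*62798 + 8887
62798 = 7*8887 + 589
8887 = 15*589 + 52
589 = 11*52 + 17
52 = 3*17 + 1
17 = 17*1 + 0  (stop)
So 6234187/699665 = [8; 1, 10, 7, 15, 11, 3, 17].

[8; 1, 10, 7, 15, 11, 3, 17]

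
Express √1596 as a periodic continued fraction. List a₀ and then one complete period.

[39; 1, 18, 1, 78]

a₀ = ⌊√1596⌋ = 39.
With m₀=0, d₀=1 and mₖ₊₁ = dₖaₖ − mₖ, dₖ₊₁ = (n − mₖ₊₁²)/dₖ, aₖ₊₁ = ⌊(a₀+mₖ₊₁)/dₖ₊₁⌋:
  k=1: m=39, d=75, a=1
  k=2: m=36, d=4, a=18
  k=3: m=36, d=75, a=1
  k=4: m=39, d=1, a=78
d=1 and a=2a₀=78 at k=4, so the next step gives (m, d) = (39, 75) again — its k=1 value — and the period has length 4.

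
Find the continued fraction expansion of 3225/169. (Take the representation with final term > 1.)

3225 = 19×169 + 14
169 = 12×14 + 1
14 = 14×1 + 0  (stop)
So 3225/169 = [19; 12, 14].

[19; 12, 14]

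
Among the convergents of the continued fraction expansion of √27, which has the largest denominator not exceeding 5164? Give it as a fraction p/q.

13775/2651

√27 = [5; 5, 10, …] (period length 2).
Convergents:
  p_0/q_0 = 5/1
  p_1/q_1 = 26/5
  p_2/q_2 = 265/51
  p_3/q_3 = 1351/260
  p_4/q_4 = 13775/2651
  p_5/q_5 = 70226/13515
q_4 = 2651 ≤ 5164 < 13515 = q_5, so the answer is 13775/2651.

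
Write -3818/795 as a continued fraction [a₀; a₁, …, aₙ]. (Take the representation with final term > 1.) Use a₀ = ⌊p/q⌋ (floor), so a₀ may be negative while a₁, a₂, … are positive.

[-5; 5, 15, 1, 2, 3]

-3818 = -5×795 + 157
795 = 5×157 + 10
157 = 15×10 + 7
10 = 1×7 + 3
7 = 2×3 + 1
3 = 3×1 + 0  (stop)
So -3818/795 = [-5; 5, 15, 1, 2, 3].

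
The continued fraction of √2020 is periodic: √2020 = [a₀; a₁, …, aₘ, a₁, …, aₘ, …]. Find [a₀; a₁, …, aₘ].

a₀ = ⌊√2020⌋ = 44.
With m₀=0, d₀=1 and mₖ₊₁ = dₖaₖ − mₖ, dₖ₊₁ = (n − mₖ₊₁²)/dₖ, aₖ₊₁ = ⌊(a₀+mₖ₊₁)/dₖ₊₁⌋:
  k=1: m=44, d=84, a=1
  k=2: m=40, d=5, a=16
  k=3: m=40, d=84, a=1
  k=4: m=44, d=1, a=88
d=1 and a=2a₀=88 at k=4, so the next step gives (m, d) = (44, 84) again — its k=1 value — and the period has length 4.

[44; 1, 16, 1, 88]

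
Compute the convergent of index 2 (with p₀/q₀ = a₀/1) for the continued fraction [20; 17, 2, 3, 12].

Using pₖ = aₖpₖ₋₁ + pₖ₋₂, qₖ = aₖqₖ₋₁ + qₖ₋₂ (with p₋₁=1, p₋₂=0, q₋₁=0, q₋₂=1):
  k=0: a=20, p=20, q=1
  k=1: a=17, p=341, q=17
  k=2: a=2, p=702, q=35

702/35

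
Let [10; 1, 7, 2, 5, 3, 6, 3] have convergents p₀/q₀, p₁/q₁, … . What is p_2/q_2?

87/8

Using pₖ = aₖpₖ₋₁ + pₖ₋₂, qₖ = aₖqₖ₋₁ + qₖ₋₂ (with p₋₁=1, p₋₂=0, q₋₁=0, q₋₂=1):
  k=0: a=10, p=10, q=1
  k=1: a=1, p=11, q=1
  k=2: a=7, p=87, q=8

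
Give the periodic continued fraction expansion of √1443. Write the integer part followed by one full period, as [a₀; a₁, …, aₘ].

[37; 1, 74]

a₀ = ⌊√1443⌋ = 37.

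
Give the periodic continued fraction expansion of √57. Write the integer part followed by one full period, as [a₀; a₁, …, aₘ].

[7; 1, 1, 4, 1, 1, 14]

a₀ = ⌊√57⌋ = 7.
With m₀=0, d₀=1 and mₖ₊₁ = dₖaₖ − mₖ, dₖ₊₁ = (n − mₖ₊₁²)/dₖ, aₖ₊₁ = ⌊(a₀+mₖ₊₁)/dₖ₊₁⌋:
  k=1: m=7, d=8, a=1
  k=2: m=1, d=7, a=1
  k=3: m=6, d=3, a=4
  k=4: m=6, d=7, a=1
  k=5: m=1, d=8, a=1
  k=6: m=7, d=1, a=14
d=1 and a=2a₀=14 at k=6, so the next step gives (m, d) = (7, 8) again — its k=1 value — and the period has length 6.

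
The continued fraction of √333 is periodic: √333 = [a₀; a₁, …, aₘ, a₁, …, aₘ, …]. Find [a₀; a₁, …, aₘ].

a₀ = ⌊√333⌋ = 18.
With m₀=0, d₀=1 and mₖ₊₁ = dₖaₖ − mₖ, dₖ₊₁ = (n − mₖ₊₁²)/dₖ, aₖ₊₁ = ⌊(a₀+mₖ₊₁)/dₖ₊₁⌋:
  k=1: m=18, d=9, a=4
  k=2: m=18, d=1, a=36
d=1 and a=2a₀=36 at k=2, so the next step gives (m, d) = (18, 9) again — its k=1 value — and the period has length 2.

[18; 4, 36]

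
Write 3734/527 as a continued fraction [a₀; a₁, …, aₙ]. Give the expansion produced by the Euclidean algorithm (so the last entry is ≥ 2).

[7; 11, 1, 2, 2, 6]

3734 = 7×527 + 45
527 = 11×45 + 32
45 = 1×32 + 13
32 = 2×13 + 6
13 = 2×6 + 1
6 = 6×1 + 0  (stop)
So 3734/527 = [7; 11, 1, 2, 2, 6].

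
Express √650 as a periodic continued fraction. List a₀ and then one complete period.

[25; 2, 50]

a₀ = ⌊√650⌋ = 25.
With m₀=0, d₀=1 and mₖ₊₁ = dₖaₖ − mₖ, dₖ₊₁ = (n − mₖ₊₁²)/dₖ, aₖ₊₁ = ⌊(a₀+mₖ₊₁)/dₖ₊₁⌋:
  k=1: m=25, d=25, a=2
  k=2: m=25, d=1, a=50
d=1 and a=2a₀=50 at k=2, so the next step gives (m, d) = (25, 25) again — its k=1 value — and the period has length 2.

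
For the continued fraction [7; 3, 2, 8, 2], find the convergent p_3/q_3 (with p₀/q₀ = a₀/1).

Using pₖ = aₖpₖ₋₁ + pₖ₋₂, qₖ = aₖqₖ₋₁ + qₖ₋₂ (with p₋₁=1, p₋₂=0, q₋₁=0, q₋₂=1):
  k=0: a=7, p=7, q=1
  k=1: a=3, p=22, q=3
  k=2: a=2, p=51, q=7
  k=3: a=8, p=430, q=59

430/59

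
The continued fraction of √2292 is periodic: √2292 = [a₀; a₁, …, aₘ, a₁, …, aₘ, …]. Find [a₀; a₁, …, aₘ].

a₀ = ⌊√2292⌋ = 47.

[47; 1, 6, 1, 94]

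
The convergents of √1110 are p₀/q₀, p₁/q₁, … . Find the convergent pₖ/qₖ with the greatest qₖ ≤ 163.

√1110 = [33; 3, 6, 3, 66, …] (period length 4).
Convergents:
  p_0/q_0 = 33/1
  p_1/q_1 = 100/3
  p_2/q_2 = 633/19
  p_3/q_3 = 1999/60
  p_4/q_4 = 132567/3979
q_3 = 60 ≤ 163 < 3979 = q_4, so the answer is 1999/60.

1999/60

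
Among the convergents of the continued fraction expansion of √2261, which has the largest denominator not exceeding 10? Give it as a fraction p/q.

428/9

√2261 = [47; 1, 1, 4, 1, 1, 94, …] (period length 6).
Convergents:
  p_0/q_0 = 47/1
  p_1/q_1 = 48/1
  p_2/q_2 = 95/2
  p_3/q_3 = 428/9
  p_4/q_4 = 523/11
q_3 = 9 ≤ 10 < 11 = q_4, so the answer is 428/9.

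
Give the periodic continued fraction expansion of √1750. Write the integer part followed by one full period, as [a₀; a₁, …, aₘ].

a₀ = ⌊√1750⌋ = 41.

[41; 1, 4, 1, 82]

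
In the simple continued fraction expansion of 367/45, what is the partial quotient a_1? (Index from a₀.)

367 = 8·45 + 7   →  a_0 = 8
45 = 6·7 + 3   →  a_1 = 6

6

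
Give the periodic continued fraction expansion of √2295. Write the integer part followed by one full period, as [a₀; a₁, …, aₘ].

a₀ = ⌊√2295⌋ = 47.

[47; 1, 9, 1, 1, 1, 9, 1, 94]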